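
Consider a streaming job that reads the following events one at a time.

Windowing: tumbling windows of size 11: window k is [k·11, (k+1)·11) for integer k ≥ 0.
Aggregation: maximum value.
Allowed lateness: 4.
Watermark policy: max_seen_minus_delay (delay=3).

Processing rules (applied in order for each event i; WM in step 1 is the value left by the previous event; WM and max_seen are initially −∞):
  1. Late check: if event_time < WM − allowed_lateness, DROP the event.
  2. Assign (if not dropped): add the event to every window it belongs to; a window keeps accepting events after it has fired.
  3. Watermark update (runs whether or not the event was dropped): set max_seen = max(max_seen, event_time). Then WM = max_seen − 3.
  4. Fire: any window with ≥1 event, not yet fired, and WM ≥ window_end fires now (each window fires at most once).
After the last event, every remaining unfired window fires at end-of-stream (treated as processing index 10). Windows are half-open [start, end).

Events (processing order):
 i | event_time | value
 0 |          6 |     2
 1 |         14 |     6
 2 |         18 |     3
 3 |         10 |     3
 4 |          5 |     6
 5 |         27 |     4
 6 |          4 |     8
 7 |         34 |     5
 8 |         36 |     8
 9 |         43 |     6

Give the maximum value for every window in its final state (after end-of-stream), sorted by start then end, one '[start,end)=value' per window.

i=0 t=6 v=2: → [0,11); WM=3
i=1 t=14 v=6: → [11,22); WM=11; [0,11) fires=2
i=2 t=18 v=3: → [11,22); WM=15
i=3 t=10 v=3: DROP (t<15-4); WM=15
i=4 t=5 v=6: DROP (t<15-4); WM=15
i=5 t=27 v=4: → [22,33); WM=24; [11,22) fires=6
i=6 t=4 v=8: DROP (t<24-4); WM=24
i=7 t=34 v=5: → [33,44); WM=31
i=8 t=36 v=8: → [33,44); WM=33; [22,33) fires=4
i=9 t=43 v=6: → [33,44); WM=40

[0,11)=2 [11,22)=6 [22,33)=4 [33,44)=8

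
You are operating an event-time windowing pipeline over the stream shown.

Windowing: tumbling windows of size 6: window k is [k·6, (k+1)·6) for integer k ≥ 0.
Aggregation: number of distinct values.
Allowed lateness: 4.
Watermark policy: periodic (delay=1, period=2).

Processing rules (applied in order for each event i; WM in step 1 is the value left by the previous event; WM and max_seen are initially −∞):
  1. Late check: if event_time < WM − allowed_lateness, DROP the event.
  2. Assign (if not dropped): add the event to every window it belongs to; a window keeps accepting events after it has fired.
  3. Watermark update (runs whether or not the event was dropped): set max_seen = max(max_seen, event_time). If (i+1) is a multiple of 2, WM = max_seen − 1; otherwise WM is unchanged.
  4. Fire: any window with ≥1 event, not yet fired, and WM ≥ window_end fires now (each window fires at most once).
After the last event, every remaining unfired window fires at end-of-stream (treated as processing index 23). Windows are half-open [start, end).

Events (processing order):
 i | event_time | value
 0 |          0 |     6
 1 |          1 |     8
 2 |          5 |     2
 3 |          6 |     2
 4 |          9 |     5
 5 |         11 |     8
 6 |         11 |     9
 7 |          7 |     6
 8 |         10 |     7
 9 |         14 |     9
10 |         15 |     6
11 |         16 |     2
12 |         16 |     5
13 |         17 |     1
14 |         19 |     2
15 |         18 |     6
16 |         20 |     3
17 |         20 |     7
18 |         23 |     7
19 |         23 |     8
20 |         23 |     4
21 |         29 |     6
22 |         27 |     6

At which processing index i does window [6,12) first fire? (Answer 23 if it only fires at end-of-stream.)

i=0 t=0 v=6: → [0,6); WM=−∞
i=1 t=1 v=8: → [0,6); WM=0
i=2 t=5 v=2: → [0,6); WM=0
i=3 t=6 v=2: → [6,12); WM=5
i=4 t=9 v=5: → [6,12); WM=5
i=5 t=11 v=8: → [6,12); WM=10; [0,6) fires=3
i=6 t=11 v=9: → [6,12); WM=10
i=7 t=7 v=6: → [6,12); WM=10
i=8 t=10 v=7: → [6,12); WM=10
i=9 t=14 v=9: → [12,18); WM=13; [6,12) fires=6
i=10 t=15 v=6: → [12,18); WM=13
i=11 t=16 v=2: → [12,18); WM=15
i=12 t=16 v=5: → [12,18); WM=15
i=13 t=17 v=1: → [12,18); WM=16
i=14 t=19 v=2: → [18,24); WM=16
i=15 t=18 v=6: → [18,24); WM=18; [12,18) fires=5
i=16 t=20 v=3: → [18,24); WM=18
i=17 t=20 v=7: → [18,24); WM=19
i=18 t=23 v=7: → [18,24); WM=19
i=19 t=23 v=8: → [18,24); WM=22
i=20 t=23 v=4: → [18,24); WM=22
i=21 t=29 v=6: → [24,30); WM=28; [18,24) fires=6
i=22 t=27 v=6: → [24,30); WM=28

9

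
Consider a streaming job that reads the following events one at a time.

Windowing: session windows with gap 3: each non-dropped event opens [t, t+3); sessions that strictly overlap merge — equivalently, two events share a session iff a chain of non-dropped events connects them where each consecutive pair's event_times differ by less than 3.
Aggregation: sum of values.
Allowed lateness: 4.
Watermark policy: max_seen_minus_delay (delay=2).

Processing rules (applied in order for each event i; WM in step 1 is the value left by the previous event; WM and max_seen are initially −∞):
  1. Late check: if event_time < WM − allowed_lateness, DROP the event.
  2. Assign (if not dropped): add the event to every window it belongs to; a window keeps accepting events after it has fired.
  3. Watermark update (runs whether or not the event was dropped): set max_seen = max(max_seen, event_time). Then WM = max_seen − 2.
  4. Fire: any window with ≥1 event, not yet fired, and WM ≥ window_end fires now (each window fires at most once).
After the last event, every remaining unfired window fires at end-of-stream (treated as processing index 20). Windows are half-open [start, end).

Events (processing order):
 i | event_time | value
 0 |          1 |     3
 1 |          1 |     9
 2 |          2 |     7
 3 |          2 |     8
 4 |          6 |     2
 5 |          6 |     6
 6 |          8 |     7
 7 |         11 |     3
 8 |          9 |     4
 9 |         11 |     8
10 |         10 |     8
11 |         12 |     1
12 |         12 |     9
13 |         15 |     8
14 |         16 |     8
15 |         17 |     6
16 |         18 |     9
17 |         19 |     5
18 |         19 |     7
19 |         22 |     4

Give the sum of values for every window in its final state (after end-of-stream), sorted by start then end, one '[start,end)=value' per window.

i=0 t=1 v=3: → [1,4); WM=-1
i=1 t=1 v=9: → [1,4); WM=-1
i=2 t=2 v=7: → [1,5); WM=0
i=3 t=2 v=8: → [1,5); WM=0
i=4 t=6 v=2: → [6,9); WM=4
i=5 t=6 v=6: → [6,9); WM=4
i=6 t=8 v=7: → [6,11); WM=6
i=7 t=11 v=3: → [11,14); WM=9
i=8 t=9 v=4: → [6,14); WM=9
i=9 t=11 v=8: → [6,14); WM=9
i=10 t=10 v=8: → [6,14); WM=9
i=11 t=12 v=1: → [6,15); WM=10
i=12 t=12 v=9: → [6,15); WM=10
i=13 t=15 v=8: → [15,18); WM=13
i=14 t=16 v=8: → [15,19); WM=14
i=15 t=17 v=6: → [15,20); WM=15
i=16 t=18 v=9: → [15,21); WM=16
i=17 t=19 v=5: → [15,22); WM=17
i=18 t=19 v=7: → [15,22); WM=17
i=19 t=22 v=4: → [22,25); WM=20

[1,5)=27 [6,15)=48 [15,22)=43 [22,25)=4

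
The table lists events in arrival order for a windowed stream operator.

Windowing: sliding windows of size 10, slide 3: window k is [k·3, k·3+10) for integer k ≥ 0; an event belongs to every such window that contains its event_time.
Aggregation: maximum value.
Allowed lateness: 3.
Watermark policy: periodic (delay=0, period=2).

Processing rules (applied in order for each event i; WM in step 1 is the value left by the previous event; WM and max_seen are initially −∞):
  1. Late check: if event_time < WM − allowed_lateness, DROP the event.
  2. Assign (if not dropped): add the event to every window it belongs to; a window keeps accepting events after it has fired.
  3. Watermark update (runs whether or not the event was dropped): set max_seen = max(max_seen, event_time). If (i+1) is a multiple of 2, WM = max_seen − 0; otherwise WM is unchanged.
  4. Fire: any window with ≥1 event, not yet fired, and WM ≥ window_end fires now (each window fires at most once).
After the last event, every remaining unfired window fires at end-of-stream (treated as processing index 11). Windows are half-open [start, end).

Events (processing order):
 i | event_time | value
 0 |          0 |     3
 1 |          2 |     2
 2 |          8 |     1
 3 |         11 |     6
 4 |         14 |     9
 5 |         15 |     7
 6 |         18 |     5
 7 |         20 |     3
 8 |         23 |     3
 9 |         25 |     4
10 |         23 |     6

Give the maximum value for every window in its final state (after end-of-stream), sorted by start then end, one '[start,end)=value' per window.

[0,10)=3 [3,13)=6 [6,16)=9 [9,19)=9 [12,22)=9 [15,25)=7 [18,28)=6 [21,31)=6 [24,34)=4

i=0 t=0 v=3: → [0,10); WM=−∞
i=1 t=2 v=2: → [0,10); WM=2
i=2 t=8 v=1: → [6,16),[3,13),[0,10); WM=2
i=3 t=11 v=6: → [9,19),[6,16),[3,13); WM=11; [0,10) fires=3
i=4 t=14 v=9: → [12,22),[9,19),[6,16); WM=11
i=5 t=15 v=7: → [15,25),[12,22),[9,19),[6,16); WM=15; [3,13) fires=6
i=6 t=18 v=5: → [18,28),[15,25),[12,22),[9,19); WM=15
i=7 t=20 v=3: → [18,28),[15,25),[12,22); WM=20; [6,16) fires=9 [9,19) fires=9
i=8 t=23 v=3: → [21,31),[18,28),[15,25); WM=20
i=9 t=25 v=4: → [24,34),[21,31),[18,28); WM=25; [12,22) fires=9 [15,25) fires=7
i=10 t=23 v=6: → [21,31),[18,28),[15,25); WM=25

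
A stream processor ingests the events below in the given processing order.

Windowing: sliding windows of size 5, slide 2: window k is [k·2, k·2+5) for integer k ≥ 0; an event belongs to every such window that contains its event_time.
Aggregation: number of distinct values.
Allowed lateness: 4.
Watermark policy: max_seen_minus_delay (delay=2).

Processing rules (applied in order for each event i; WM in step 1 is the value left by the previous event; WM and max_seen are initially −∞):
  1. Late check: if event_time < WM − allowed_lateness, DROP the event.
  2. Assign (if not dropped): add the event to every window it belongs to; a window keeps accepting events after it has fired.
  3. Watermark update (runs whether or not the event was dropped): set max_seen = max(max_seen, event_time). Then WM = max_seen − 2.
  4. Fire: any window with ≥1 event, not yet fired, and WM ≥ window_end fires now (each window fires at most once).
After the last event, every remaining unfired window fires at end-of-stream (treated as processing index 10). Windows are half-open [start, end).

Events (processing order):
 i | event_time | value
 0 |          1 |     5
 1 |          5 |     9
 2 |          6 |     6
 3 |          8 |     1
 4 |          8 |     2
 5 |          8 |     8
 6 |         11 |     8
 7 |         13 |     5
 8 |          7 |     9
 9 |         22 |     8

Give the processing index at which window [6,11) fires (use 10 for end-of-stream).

7

i=0 t=1 v=5: → [0,5); WM=-1
i=1 t=5 v=9: → [4,9),[2,7); WM=3
i=2 t=6 v=6: → [6,11),[4,9),[2,7); WM=4
i=3 t=8 v=1: → [8,13),[6,11),[4,9); WM=6; [0,5) fires=1
i=4 t=8 v=2: → [8,13),[6,11),[4,9); WM=6
i=5 t=8 v=8: → [8,13),[6,11),[4,9); WM=6
i=6 t=11 v=8: → [10,15),[8,13); WM=9; [2,7) fires=2 [4,9) fires=5
i=7 t=13 v=5: → [12,17),[10,15); WM=11; [6,11) fires=4
i=8 t=7 v=9: → [6,11),[4,9); WM=11
i=9 t=22 v=8: → [22,27),[20,25),[18,23); WM=20; [8,13) fires=3 [10,15) fires=2 [12,17) fires=1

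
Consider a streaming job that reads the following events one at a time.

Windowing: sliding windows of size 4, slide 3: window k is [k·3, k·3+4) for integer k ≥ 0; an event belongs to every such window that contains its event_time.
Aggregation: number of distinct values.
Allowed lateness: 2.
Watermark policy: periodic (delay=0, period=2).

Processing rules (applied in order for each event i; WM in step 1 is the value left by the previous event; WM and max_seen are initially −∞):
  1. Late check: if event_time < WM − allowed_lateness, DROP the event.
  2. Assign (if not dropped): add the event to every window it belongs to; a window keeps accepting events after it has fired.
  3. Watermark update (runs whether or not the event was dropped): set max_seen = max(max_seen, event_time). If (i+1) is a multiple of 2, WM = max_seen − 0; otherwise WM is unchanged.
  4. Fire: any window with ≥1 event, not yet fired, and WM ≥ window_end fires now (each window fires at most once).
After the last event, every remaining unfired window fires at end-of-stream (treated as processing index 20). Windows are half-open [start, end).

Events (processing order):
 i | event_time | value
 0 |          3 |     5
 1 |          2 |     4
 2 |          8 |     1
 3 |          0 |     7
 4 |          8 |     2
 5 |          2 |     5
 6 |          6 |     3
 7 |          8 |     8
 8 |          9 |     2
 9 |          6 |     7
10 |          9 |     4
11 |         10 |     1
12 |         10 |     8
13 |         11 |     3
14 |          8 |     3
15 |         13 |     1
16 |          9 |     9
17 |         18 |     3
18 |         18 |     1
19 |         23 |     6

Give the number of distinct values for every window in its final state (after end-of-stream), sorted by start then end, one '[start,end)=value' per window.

[0,4)=2 [3,7)=3 [6,10)=6 [9,13)=5 [12,16)=1 [15,19)=2 [18,22)=2 [21,25)=1

i=0 t=3 v=5: → [3,7),[0,4); WM=−∞
i=1 t=2 v=4: → [0,4); WM=3
i=2 t=8 v=1: → [6,10); WM=3
i=3 t=0 v=7: DROP (t<3-2); WM=8; [0,4) fires=2 [3,7) fires=1
i=4 t=8 v=2: → [6,10); WM=8
i=5 t=2 v=5: DROP (t<8-2); WM=8
i=6 t=6 v=3: → [6,10),[3,7); WM=8
i=7 t=8 v=8: → [6,10); WM=8
i=8 t=9 v=2: → [9,13),[6,10); WM=8
i=9 t=6 v=7: → [6,10),[3,7); WM=9
i=10 t=9 v=4: → [9,13),[6,10); WM=9
i=11 t=10 v=1: → [9,13); WM=10; [6,10) fires=6
i=12 t=10 v=8: → [9,13); WM=10
i=13 t=11 v=3: → [9,13); WM=11
i=14 t=8 v=3: DROP (t<11-2); WM=11
i=15 t=13 v=1: → [12,16); WM=13; [9,13) fires=5
i=16 t=9 v=9: DROP (t<13-2); WM=13
i=17 t=18 v=3: → [18,22),[15,19); WM=18; [12,16) fires=1
i=18 t=18 v=1: → [18,22),[15,19); WM=18
i=19 t=23 v=6: → [21,25); WM=23; [15,19) fires=2 [18,22) fires=2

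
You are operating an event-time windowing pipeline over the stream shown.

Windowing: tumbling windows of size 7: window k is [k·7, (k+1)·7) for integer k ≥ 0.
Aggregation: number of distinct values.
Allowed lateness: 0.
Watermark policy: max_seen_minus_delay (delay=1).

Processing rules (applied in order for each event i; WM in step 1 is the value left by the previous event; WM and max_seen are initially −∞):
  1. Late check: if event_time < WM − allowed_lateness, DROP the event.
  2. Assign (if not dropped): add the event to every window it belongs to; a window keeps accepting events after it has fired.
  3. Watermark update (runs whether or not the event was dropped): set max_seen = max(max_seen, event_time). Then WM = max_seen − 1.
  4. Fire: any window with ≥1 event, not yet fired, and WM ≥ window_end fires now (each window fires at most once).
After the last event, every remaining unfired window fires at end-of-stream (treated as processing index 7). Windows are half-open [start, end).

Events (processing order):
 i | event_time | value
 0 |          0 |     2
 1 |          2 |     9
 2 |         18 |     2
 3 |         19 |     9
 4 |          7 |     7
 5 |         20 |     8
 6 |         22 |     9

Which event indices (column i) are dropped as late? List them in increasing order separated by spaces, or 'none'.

i=0 t=0 v=2: → [0,7); WM=-1
i=1 t=2 v=9: → [0,7); WM=1
i=2 t=18 v=2: → [14,21); WM=17; [0,7) fires=2
i=3 t=19 v=9: → [14,21); WM=18
i=4 t=7 v=7: DROP (t<18-0); WM=18
i=5 t=20 v=8: → [14,21); WM=19
i=6 t=22 v=9: → [21,28); WM=21; [14,21) fires=3

4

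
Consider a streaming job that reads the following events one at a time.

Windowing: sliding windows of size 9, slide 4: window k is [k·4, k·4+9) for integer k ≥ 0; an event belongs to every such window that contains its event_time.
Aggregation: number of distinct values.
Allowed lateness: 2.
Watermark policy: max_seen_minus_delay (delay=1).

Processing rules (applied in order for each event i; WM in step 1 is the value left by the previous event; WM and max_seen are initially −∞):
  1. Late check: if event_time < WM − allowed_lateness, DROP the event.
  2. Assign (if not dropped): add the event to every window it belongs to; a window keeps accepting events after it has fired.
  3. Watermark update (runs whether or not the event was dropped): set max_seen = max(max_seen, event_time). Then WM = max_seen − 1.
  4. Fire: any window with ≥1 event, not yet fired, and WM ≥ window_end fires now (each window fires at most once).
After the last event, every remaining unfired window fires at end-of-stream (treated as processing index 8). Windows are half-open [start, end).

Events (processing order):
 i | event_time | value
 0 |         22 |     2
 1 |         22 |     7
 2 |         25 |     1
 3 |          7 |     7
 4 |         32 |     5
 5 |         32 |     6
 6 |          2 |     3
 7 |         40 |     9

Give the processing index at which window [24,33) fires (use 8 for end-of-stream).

i=0 t=22 v=2: → [20,29),[16,25); WM=21
i=1 t=22 v=7: → [20,29),[16,25); WM=21
i=2 t=25 v=1: → [24,33),[20,29); WM=24
i=3 t=7 v=7: DROP (t<24-2); WM=24
i=4 t=32 v=5: → [32,41),[28,37),[24,33); WM=31; [16,25) fires=2 [20,29) fires=3
i=5 t=32 v=6: → [32,41),[28,37),[24,33); WM=31
i=6 t=2 v=3: DROP (t<31-2); WM=31
i=7 t=40 v=9: → [40,49),[36,45),[32,41); WM=39; [24,33) fires=3 [28,37) fires=2

7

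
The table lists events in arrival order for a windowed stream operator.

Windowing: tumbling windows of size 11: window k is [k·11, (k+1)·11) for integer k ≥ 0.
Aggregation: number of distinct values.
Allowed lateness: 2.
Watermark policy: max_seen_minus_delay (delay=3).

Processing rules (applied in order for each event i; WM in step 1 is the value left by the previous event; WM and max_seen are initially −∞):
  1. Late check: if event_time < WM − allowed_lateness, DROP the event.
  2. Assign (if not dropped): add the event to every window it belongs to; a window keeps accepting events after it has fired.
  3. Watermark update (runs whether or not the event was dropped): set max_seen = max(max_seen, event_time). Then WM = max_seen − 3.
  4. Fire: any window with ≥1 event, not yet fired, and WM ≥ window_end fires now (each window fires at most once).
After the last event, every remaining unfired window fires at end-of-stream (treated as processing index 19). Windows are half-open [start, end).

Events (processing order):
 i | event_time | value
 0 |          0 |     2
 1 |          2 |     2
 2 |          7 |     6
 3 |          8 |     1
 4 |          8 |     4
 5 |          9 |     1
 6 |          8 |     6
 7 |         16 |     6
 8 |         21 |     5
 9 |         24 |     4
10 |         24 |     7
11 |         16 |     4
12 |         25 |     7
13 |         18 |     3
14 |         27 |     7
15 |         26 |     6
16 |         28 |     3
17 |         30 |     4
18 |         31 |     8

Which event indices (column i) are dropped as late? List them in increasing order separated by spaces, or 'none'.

11 13

i=0 t=0 v=2: → [0,11); WM=-3
i=1 t=2 v=2: → [0,11); WM=-1
i=2 t=7 v=6: → [0,11); WM=4
i=3 t=8 v=1: → [0,11); WM=5
i=4 t=8 v=4: → [0,11); WM=5
i=5 t=9 v=1: → [0,11); WM=6
i=6 t=8 v=6: → [0,11); WM=6
i=7 t=16 v=6: → [11,22); WM=13; [0,11) fires=4
i=8 t=21 v=5: → [11,22); WM=18
i=9 t=24 v=4: → [22,33); WM=21
i=10 t=24 v=7: → [22,33); WM=21
i=11 t=16 v=4: DROP (t<21-2); WM=21
i=12 t=25 v=7: → [22,33); WM=22; [11,22) fires=2
i=13 t=18 v=3: DROP (t<22-2); WM=22
i=14 t=27 v=7: → [22,33); WM=24
i=15 t=26 v=6: → [22,33); WM=24
i=16 t=28 v=3: → [22,33); WM=25
i=17 t=30 v=4: → [22,33); WM=27
i=18 t=31 v=8: → [22,33); WM=28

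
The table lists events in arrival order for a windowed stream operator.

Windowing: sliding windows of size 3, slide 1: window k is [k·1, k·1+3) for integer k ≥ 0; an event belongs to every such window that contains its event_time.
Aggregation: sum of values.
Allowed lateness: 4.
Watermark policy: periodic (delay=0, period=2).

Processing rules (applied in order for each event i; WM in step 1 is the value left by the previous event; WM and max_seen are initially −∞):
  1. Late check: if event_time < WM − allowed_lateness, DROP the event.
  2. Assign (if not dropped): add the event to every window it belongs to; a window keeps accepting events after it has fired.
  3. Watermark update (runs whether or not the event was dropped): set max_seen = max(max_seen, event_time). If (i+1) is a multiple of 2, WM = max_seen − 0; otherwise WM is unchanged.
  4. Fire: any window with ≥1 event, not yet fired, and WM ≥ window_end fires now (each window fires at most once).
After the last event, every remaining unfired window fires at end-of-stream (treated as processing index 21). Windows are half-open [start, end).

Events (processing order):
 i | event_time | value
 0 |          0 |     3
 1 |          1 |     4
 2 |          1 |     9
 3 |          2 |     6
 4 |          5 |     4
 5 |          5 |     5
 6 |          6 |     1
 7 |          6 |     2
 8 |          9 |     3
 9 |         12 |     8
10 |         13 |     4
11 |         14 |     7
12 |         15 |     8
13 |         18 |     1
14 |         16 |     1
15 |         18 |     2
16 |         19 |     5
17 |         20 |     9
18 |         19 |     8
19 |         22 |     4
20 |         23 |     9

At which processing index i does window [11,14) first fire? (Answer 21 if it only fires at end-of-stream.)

11

i=0 t=0 v=3: → [0,3); WM=−∞
i=1 t=1 v=4: → [1,4),[0,3); WM=1
i=2 t=1 v=9: → [1,4),[0,3); WM=1
i=3 t=2 v=6: → [2,5),[1,4),[0,3); WM=2
i=4 t=5 v=4: → [5,8),[4,7),[3,6); WM=2
i=5 t=5 v=5: → [5,8),[4,7),[3,6); WM=5; [0,3) fires=22 [1,4) fires=19 [2,5) fires=6
i=6 t=6 v=1: → [6,9),[5,8),[4,7); WM=5
i=7 t=6 v=2: → [6,9),[5,8),[4,7); WM=6; [3,6) fires=9
i=8 t=9 v=3: → [9,12),[8,11),[7,10); WM=6
i=9 t=12 v=8: → [12,15),[11,14),[10,13); WM=12; [4,7) fires=12 [5,8) fires=12 [6,9) fires=3 [7,10) fires=3 [8,11) fires=3 [9,12) fires=3
i=10 t=13 v=4: → [13,16),[12,15),[11,14); WM=12
i=11 t=14 v=7: → [14,17),[13,16),[12,15); WM=14; [10,13) fires=8 [11,14) fires=12
i=12 t=15 v=8: → [15,18),[14,17),[13,16); WM=14
i=13 t=18 v=1: → [18,21),[17,20),[16,19); WM=18; [12,15) fires=19 [13,16) fires=19 [14,17) fires=15 [15,18) fires=8
i=14 t=16 v=1: → [16,19),[15,18),[14,17); WM=18
i=15 t=18 v=2: → [18,21),[17,20),[16,19); WM=18
i=16 t=19 v=5: → [19,22),[18,21),[17,20); WM=18
i=17 t=20 v=9: → [20,23),[19,22),[18,21); WM=20; [16,19) fires=4 [17,20) fires=8
i=18 t=19 v=8: → [19,22),[18,21),[17,20); WM=20
i=19 t=22 v=4: → [22,25),[21,24),[20,23); WM=22; [18,21) fires=25 [19,22) fires=22
i=20 t=23 v=9: → [23,26),[22,25),[21,24); WM=22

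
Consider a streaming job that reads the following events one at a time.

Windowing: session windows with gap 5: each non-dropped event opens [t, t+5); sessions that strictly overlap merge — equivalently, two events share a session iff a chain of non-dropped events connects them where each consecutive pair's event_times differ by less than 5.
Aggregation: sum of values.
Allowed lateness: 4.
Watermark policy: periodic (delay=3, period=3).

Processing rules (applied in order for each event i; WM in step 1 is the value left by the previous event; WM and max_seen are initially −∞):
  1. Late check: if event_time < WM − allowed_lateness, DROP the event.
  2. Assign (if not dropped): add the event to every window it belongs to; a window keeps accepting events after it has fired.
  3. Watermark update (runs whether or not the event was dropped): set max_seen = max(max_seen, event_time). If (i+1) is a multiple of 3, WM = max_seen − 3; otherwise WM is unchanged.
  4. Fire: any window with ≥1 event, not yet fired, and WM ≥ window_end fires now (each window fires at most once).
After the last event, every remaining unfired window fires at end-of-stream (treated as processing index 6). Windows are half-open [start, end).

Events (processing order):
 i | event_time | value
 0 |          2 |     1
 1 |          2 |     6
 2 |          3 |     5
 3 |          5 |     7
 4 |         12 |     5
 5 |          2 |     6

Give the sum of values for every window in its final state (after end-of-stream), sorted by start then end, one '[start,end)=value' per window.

i=0 t=2 v=1: → [2,7); WM=−∞
i=1 t=2 v=6: → [2,7); WM=−∞
i=2 t=3 v=5: → [2,8); WM=0
i=3 t=5 v=7: → [2,10); WM=0
i=4 t=12 v=5: → [12,17); WM=0
i=5 t=2 v=6: → [2,10); WM=9

[2,10)=25 [12,17)=5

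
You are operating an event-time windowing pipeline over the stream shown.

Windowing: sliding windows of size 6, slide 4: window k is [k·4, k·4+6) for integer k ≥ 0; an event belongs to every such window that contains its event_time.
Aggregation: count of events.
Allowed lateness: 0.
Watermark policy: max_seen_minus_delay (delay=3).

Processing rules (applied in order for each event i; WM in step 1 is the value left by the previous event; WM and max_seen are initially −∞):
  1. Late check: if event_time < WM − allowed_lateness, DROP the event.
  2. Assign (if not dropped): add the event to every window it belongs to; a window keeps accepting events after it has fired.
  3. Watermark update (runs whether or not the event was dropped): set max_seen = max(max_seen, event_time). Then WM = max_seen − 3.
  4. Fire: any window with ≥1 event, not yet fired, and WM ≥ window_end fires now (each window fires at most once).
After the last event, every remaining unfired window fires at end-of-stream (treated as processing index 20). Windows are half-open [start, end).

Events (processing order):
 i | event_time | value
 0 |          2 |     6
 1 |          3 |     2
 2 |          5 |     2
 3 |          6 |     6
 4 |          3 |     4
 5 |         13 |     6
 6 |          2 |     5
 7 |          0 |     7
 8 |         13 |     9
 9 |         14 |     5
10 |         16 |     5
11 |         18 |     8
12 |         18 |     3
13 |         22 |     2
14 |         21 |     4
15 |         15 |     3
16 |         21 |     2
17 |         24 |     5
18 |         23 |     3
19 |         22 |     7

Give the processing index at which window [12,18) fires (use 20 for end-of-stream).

i=0 t=2 v=6: → [0,6); WM=-1
i=1 t=3 v=2: → [0,6); WM=0
i=2 t=5 v=2: → [4,10),[0,6); WM=2
i=3 t=6 v=6: → [4,10); WM=3
i=4 t=3 v=4: → [0,6); WM=3
i=5 t=13 v=6: → [12,18),[8,14); WM=10; [0,6) fires=4 [4,10) fires=2
i=6 t=2 v=5: DROP (t<10-0); WM=10
i=7 t=0 v=7: DROP (t<10-0); WM=10
i=8 t=13 v=9: → [12,18),[8,14); WM=10
i=9 t=14 v=5: → [12,18); WM=11
i=10 t=16 v=5: → [16,22),[12,18); WM=13
i=11 t=18 v=8: → [16,22); WM=15; [8,14) fires=2
i=12 t=18 v=3: → [16,22); WM=15
i=13 t=22 v=2: → [20,26); WM=19; [12,18) fires=4
i=14 t=21 v=4: → [20,26),[16,22); WM=19
i=15 t=15 v=3: DROP (t<19-0); WM=19
i=16 t=21 v=2: → [20,26),[16,22); WM=19
i=17 t=24 v=5: → [24,30),[20,26); WM=21
i=18 t=23 v=3: → [20,26); WM=21
i=19 t=22 v=7: → [20,26); WM=21

13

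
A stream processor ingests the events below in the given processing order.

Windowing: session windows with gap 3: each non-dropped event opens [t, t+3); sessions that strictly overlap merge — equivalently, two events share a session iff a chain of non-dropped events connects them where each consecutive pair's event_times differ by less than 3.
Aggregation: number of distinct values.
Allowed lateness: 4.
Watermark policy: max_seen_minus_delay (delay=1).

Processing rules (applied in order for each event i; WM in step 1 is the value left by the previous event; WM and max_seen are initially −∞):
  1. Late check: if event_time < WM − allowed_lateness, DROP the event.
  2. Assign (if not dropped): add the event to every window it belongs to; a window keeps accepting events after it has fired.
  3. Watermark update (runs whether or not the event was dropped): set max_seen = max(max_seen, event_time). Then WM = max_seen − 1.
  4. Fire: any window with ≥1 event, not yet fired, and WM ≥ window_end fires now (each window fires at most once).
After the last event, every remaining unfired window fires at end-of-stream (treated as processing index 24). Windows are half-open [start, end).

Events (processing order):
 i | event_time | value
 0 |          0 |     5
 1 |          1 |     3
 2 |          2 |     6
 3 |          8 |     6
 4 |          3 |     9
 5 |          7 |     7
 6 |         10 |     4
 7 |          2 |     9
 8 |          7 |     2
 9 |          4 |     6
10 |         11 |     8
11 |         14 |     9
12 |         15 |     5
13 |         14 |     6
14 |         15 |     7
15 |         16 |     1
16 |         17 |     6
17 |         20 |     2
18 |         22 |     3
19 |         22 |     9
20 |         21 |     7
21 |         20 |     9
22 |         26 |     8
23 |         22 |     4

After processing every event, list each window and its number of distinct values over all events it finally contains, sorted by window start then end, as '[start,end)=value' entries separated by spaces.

[0,6)=4 [7,14)=5 [14,20)=5 [20,25)=5 [26,29)=1

i=0 t=0 v=5: → [0,3); WM=-1
i=1 t=1 v=3: → [0,4); WM=0
i=2 t=2 v=6: → [0,5); WM=1
i=3 t=8 v=6: → [8,11); WM=7
i=4 t=3 v=9: → [0,6); WM=7
i=5 t=7 v=7: → [7,11); WM=7
i=6 t=10 v=4: → [7,13); WM=9
i=7 t=2 v=9: DROP (t<9-4); WM=9
i=8 t=7 v=2: → [7,13); WM=9
i=9 t=4 v=6: DROP (t<9-4); WM=9
i=10 t=11 v=8: → [7,14); WM=10
i=11 t=14 v=9: → [14,17); WM=13
i=12 t=15 v=5: → [14,18); WM=14
i=13 t=14 v=6: → [14,18); WM=14
i=14 t=15 v=7: → [14,18); WM=14
i=15 t=16 v=1: → [14,19); WM=15
i=16 t=17 v=6: → [14,20); WM=16
i=17 t=20 v=2: → [20,23); WM=19
i=18 t=22 v=3: → [20,25); WM=21
i=19 t=22 v=9: → [20,25); WM=21
i=20 t=21 v=7: → [20,25); WM=21
i=21 t=20 v=9: → [20,25); WM=21
i=22 t=26 v=8: → [26,29); WM=25
i=23 t=22 v=4: → [20,25); WM=25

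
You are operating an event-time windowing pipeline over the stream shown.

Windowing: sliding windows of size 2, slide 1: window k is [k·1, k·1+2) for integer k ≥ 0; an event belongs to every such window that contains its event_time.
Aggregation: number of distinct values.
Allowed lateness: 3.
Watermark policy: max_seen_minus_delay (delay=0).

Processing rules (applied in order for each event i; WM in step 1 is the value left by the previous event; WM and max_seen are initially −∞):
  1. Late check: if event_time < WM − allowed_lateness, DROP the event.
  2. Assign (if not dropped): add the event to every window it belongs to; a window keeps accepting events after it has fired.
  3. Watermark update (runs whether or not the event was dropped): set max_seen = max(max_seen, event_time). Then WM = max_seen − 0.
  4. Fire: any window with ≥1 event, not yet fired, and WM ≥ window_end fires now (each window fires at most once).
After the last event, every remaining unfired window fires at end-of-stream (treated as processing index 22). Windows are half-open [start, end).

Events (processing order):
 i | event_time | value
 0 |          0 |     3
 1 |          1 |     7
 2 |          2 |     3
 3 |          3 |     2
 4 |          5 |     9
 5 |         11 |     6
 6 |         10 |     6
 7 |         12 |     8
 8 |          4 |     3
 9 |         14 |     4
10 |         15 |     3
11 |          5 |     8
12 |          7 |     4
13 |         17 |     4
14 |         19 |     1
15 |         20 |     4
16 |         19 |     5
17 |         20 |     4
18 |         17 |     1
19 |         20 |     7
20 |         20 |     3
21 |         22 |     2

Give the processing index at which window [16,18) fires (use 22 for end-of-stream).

i=0 t=0 v=3: → [0,2); WM=0
i=1 t=1 v=7: → [1,3),[0,2); WM=1
i=2 t=2 v=3: → [2,4),[1,3); WM=2; [0,2) fires=2
i=3 t=3 v=2: → [3,5),[2,4); WM=3; [1,3) fires=2
i=4 t=5 v=9: → [5,7),[4,6); WM=5; [2,4) fires=2 [3,5) fires=1
i=5 t=11 v=6: → [11,13),[10,12); WM=11; [4,6) fires=1 [5,7) fires=1
i=6 t=10 v=6: → [10,12),[9,11); WM=11; [9,11) fires=1
i=7 t=12 v=8: → [12,14),[11,13); WM=12; [10,12) fires=1
i=8 t=4 v=3: DROP (t<12-3); WM=12
i=9 t=14 v=4: → [14,16),[13,15); WM=14; [11,13) fires=2 [12,14) fires=1
i=10 t=15 v=3: → [15,17),[14,16); WM=15; [13,15) fires=1
i=11 t=5 v=8: DROP (t<15-3); WM=15
i=12 t=7 v=4: DROP (t<15-3); WM=15
i=13 t=17 v=4: → [17,19),[16,18); WM=17; [14,16) fires=2 [15,17) fires=1
i=14 t=19 v=1: → [19,21),[18,20); WM=19; [16,18) fires=1 [17,19) fires=1
i=15 t=20 v=4: → [20,22),[19,21); WM=20; [18,20) fires=1
i=16 t=19 v=5: → [19,21),[18,20); WM=20
i=17 t=20 v=4: → [20,22),[19,21); WM=20
i=18 t=17 v=1: → [17,19),[16,18); WM=20
i=19 t=20 v=7: → [20,22),[19,21); WM=20
i=20 t=20 v=3: → [20,22),[19,21); WM=20
i=21 t=22 v=2: → [22,24),[21,23); WM=22; [19,21) fires=5 [20,22) fires=3

14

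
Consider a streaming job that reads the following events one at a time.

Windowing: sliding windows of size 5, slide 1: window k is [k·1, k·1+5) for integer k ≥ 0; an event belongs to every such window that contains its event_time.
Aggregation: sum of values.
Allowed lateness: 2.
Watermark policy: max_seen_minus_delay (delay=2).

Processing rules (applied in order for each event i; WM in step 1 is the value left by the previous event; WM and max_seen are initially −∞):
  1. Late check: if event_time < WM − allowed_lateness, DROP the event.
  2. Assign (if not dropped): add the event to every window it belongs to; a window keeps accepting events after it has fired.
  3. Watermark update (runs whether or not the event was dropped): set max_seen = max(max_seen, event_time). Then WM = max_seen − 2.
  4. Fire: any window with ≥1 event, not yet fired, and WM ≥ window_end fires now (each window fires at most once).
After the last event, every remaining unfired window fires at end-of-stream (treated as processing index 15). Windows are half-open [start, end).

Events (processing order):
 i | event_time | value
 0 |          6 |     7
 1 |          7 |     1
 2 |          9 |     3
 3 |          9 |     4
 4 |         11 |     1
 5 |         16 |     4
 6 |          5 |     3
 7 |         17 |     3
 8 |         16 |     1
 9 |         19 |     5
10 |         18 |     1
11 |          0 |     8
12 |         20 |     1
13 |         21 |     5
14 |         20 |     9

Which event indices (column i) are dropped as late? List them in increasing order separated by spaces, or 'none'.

i=0 t=6 v=7: → [6,11),[5,10),[4,9),[3,8),[2,7); WM=4
i=1 t=7 v=1: → [7,12),[6,11),[5,10),[4,9),[3,8); WM=5
i=2 t=9 v=3: → [9,14),[8,13),[7,12),[6,11),[5,10); WM=7; [2,7) fires=7
i=3 t=9 v=4: → [9,14),[8,13),[7,12),[6,11),[5,10); WM=7
i=4 t=11 v=1: → [11,16),[10,15),[9,14),[8,13),[7,12); WM=9; [3,8) fires=8 [4,9) fires=8
i=5 t=16 v=4: → [16,21),[15,20),[14,19),[13,18),[12,17); WM=14; [5,10) fires=15 [6,11) fires=15 [7,12) fires=9 [8,13) fires=8 [9,14) fires=8
i=6 t=5 v=3: DROP (t<14-2); WM=14
i=7 t=17 v=3: → [17,22),[16,21),[15,20),[14,19),[13,18); WM=15; [10,15) fires=1
i=8 t=16 v=1: → [16,21),[15,20),[14,19),[13,18),[12,17); WM=15
i=9 t=19 v=5: → [19,24),[18,23),[17,22),[16,21),[15,20); WM=17; [11,16) fires=1 [12,17) fires=5
i=10 t=18 v=1: → [18,23),[17,22),[16,21),[15,20),[14,19); WM=17
i=11 t=0 v=8: DROP (t<17-2); WM=17
i=12 t=20 v=1: → [20,25),[19,24),[18,23),[17,22),[16,21); WM=18; [13,18) fires=8
i=13 t=21 v=5: → [21,26),[20,25),[19,24),[18,23),[17,22); WM=19; [14,19) fires=9
i=14 t=20 v=9: → [20,25),[19,24),[18,23),[17,22),[16,21); WM=19

6 11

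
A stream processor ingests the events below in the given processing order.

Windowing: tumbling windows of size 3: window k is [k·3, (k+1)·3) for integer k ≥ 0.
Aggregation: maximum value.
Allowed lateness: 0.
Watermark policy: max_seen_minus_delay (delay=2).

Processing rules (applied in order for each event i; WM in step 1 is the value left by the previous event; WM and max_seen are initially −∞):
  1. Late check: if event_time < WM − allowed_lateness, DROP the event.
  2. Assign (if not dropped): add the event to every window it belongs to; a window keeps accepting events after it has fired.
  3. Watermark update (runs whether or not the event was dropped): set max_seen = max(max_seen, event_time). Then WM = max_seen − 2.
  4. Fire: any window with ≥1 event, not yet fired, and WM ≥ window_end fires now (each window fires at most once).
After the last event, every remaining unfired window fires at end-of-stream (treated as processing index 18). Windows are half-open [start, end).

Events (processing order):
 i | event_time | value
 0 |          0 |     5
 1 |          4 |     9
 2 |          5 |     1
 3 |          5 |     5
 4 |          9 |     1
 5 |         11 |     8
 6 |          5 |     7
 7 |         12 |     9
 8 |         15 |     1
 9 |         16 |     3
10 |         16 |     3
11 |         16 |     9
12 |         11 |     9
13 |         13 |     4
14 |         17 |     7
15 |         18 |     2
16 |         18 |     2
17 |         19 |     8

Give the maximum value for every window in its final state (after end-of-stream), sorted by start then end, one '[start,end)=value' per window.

i=0 t=0 v=5: → [0,3); WM=-2
i=1 t=4 v=9: → [3,6); WM=2
i=2 t=5 v=1: → [3,6); WM=3; [0,3) fires=5
i=3 t=5 v=5: → [3,6); WM=3
i=4 t=9 v=1: → [9,12); WM=7; [3,6) fires=9
i=5 t=11 v=8: → [9,12); WM=9
i=6 t=5 v=7: DROP (t<9-0); WM=9
i=7 t=12 v=9: → [12,15); WM=10
i=8 t=15 v=1: → [15,18); WM=13; [9,12) fires=8
i=9 t=16 v=3: → [15,18); WM=14
i=10 t=16 v=3: → [15,18); WM=14
i=11 t=16 v=9: → [15,18); WM=14
i=12 t=11 v=9: DROP (t<14-0); WM=14
i=13 t=13 v=4: DROP (t<14-0); WM=14
i=14 t=17 v=7: → [15,18); WM=15; [12,15) fires=9
i=15 t=18 v=2: → [18,21); WM=16
i=16 t=18 v=2: → [18,21); WM=16
i=17 t=19 v=8: → [18,21); WM=17

[0,3)=5 [3,6)=9 [9,12)=8 [12,15)=9 [15,18)=9 [18,21)=8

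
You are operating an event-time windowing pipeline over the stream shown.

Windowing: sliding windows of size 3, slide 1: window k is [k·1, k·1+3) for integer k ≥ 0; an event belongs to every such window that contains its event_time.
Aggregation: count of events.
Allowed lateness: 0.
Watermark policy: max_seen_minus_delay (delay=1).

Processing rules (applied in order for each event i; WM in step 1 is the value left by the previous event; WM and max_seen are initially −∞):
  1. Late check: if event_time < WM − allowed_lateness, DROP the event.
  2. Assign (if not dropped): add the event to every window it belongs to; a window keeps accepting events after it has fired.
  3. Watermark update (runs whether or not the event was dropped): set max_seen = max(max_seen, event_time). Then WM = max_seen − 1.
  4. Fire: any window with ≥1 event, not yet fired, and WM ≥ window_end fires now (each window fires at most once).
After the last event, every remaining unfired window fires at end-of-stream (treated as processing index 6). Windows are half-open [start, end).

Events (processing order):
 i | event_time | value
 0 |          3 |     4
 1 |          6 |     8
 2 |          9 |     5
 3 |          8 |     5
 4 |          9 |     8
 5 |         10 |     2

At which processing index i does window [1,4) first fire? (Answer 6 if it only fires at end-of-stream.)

i=0 t=3 v=4: → [3,6),[2,5),[1,4); WM=2
i=1 t=6 v=8: → [6,9),[5,8),[4,7); WM=5; [1,4) fires=1 [2,5) fires=1
i=2 t=9 v=5: → [9,12),[8,11),[7,10); WM=8; [3,6) fires=1 [4,7) fires=1 [5,8) fires=1
i=3 t=8 v=5: → [8,11),[7,10),[6,9); WM=8
i=4 t=9 v=8: → [9,12),[8,11),[7,10); WM=8
i=5 t=10 v=2: → [10,13),[9,12),[8,11); WM=9; [6,9) fires=2

1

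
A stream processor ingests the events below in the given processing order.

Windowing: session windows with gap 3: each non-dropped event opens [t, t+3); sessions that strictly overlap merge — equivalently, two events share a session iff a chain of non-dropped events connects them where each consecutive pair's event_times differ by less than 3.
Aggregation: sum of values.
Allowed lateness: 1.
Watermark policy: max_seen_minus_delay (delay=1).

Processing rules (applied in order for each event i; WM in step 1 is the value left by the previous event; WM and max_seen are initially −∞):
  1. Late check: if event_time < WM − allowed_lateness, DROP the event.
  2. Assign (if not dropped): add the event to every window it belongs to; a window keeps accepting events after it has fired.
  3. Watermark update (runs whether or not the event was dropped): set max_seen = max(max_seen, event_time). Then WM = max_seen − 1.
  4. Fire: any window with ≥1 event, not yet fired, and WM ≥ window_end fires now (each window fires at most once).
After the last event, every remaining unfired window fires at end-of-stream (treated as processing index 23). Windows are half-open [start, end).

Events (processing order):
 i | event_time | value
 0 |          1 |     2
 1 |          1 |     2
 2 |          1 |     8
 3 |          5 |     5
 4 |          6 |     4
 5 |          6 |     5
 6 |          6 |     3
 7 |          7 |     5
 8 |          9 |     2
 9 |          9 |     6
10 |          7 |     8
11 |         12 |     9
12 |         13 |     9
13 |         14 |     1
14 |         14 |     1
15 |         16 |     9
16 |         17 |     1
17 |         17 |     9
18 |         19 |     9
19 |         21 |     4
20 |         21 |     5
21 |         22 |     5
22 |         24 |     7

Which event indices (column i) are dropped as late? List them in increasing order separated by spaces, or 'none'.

none

i=0 t=1 v=2: → [1,4); WM=0
i=1 t=1 v=2: → [1,4); WM=0
i=2 t=1 v=8: → [1,4); WM=0
i=3 t=5 v=5: → [5,8); WM=4
i=4 t=6 v=4: → [5,9); WM=5
i=5 t=6 v=5: → [5,9); WM=5
i=6 t=6 v=3: → [5,9); WM=5
i=7 t=7 v=5: → [5,10); WM=6
i=8 t=9 v=2: → [5,12); WM=8
i=9 t=9 v=6: → [5,12); WM=8
i=10 t=7 v=8: → [5,12); WM=8
i=11 t=12 v=9: → [12,15); WM=11
i=12 t=13 v=9: → [12,16); WM=12
i=13 t=14 v=1: → [12,17); WM=13
i=14 t=14 v=1: → [12,17); WM=13
i=15 t=16 v=9: → [12,19); WM=15
i=16 t=17 v=1: → [12,20); WM=16
i=17 t=17 v=9: → [12,20); WM=16
i=18 t=19 v=9: → [12,22); WM=18
i=19 t=21 v=4: → [12,24); WM=20
i=20 t=21 v=5: → [12,24); WM=20
i=21 t=22 v=5: → [12,25); WM=21
i=22 t=24 v=7: → [12,27); WM=23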